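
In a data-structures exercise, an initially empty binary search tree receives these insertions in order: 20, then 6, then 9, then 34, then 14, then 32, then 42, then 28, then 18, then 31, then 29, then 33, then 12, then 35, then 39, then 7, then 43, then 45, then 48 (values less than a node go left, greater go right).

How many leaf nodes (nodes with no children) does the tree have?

7

20: root
6: left child of 20 (depth 1)
9: right child of 6 (depth 2)
34: right child of 20 (depth 1)
14: right child of 9 (depth 3)
32: left child of 34 (depth 2)
42: right child of 34 (depth 2)
28: left child of 32 (depth 3)
18: right child of 14 (depth 4)
31: right child of 28 (depth 4)
29: left child of 31 (depth 5)
33: right child of 32 (depth 3)
12: left child of 14 (depth 4)
35: left child of 42 (depth 3)
39: right child of 35 (depth 4)
7: left child of 9 (depth 3)
43: right child of 42 (depth 3)
45: right child of 43 (depth 4)
48: right child of 45 (depth 5)

Leaves: 7, 12, 18, 29, 33, 39, 48 — 7 in total.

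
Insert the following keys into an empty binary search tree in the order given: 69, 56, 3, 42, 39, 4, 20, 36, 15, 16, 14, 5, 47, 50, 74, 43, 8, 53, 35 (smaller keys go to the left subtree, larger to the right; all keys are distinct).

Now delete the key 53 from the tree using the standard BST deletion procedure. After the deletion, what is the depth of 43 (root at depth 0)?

5

Resulting structure (node: left, right):
  69: L=56, R=74
  56: L=3, R=–
  3: L=–, R=42
  42: L=39, R=47
  39: L=4, R=–
  4: L=–, R=20
  20: L=15, R=36
  36: L=35, R=–
  15: L=14, R=16
  16: L=–, R=–
  14: L=5, R=–
  5: L=–, R=8
  47: L=43, R=50
  50: L=–, R=53
  74: L=–, R=–
  43: L=–, R=–
  8: L=–, R=–
  53: L=–, R=–
  35: L=–, R=–

Delete 53 (at most one child — splice it out).
After deletion, path to 43: 69 → 56 → 3 → 42 → 47 → 43.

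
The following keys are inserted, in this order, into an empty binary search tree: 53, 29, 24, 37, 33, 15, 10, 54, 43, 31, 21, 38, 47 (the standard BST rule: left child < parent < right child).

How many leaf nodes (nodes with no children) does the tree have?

6

53: root
29: left child of 53 (depth 1)
24: left child of 29 (depth 2)
37: right child of 29 (depth 2)
33: left child of 37 (depth 3)
15: left child of 24 (depth 3)
10: left child of 15 (depth 4)
54: right child of 53 (depth 1)
43: right child of 37 (depth 3)
31: left child of 33 (depth 4)
21: right child of 15 (depth 4)
38: left child of 43 (depth 4)
47: right child of 43 (depth 4)

Leaves: 10, 21, 31, 38, 47, 54 — 6 in total.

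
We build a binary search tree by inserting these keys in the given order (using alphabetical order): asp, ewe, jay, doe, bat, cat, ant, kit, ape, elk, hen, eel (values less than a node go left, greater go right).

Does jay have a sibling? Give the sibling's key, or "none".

Resulting structure (node: left, right):
  asp: L=ant, R=ewe
  ewe: L=doe, R=jay
  jay: L=hen, R=kit
  doe: L=bat, R=elk
  bat: L=–, R=cat
  cat: L=–, R=–
  ant: L=–, R=ape
  kit: L=–, R=–
  ape: L=–, R=–
  elk: L=eel, R=–
  hen: L=–, R=–
  eel: L=–, R=–

jay's parent is ewe; the other child of ewe is doe.

doe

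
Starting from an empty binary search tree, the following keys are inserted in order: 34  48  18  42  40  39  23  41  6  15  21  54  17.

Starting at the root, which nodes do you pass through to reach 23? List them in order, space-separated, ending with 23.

Insert 34: tree is empty, so 34 becomes the root.
Insert 48: 48 > 34 → go right. Place as right child of 34.
Insert 18: 18 < 34 → go left. Place as left child of 34.
Insert 42: 42 > 34 → go right; 42 < 48 → go left. Place as left child of 48.
Insert 40: 40 > 34 → go right; 40 < 48 → go left; 40 < 42 → go left. Place as left child of 42.
Insert 39: 39 > 34 → go right; 39 < 48 → go left; 39 < 42 → go left; 39 < 40 → go left. Place as left child of 40.
Insert 23: 23 < 34 → go left; 23 > 18 → go right. Place as right child of 18.
Insert 41: 41 > 34 → go right; 41 < 48 → go left; 41 < 42 → go left; 41 > 40 → go right. Place as right child of 40.
Insert 6: 6 < 34 → go left; 6 < 18 → go left. Place as left child of 18.
Insert 15: 15 < 34 → go left; 15 < 18 → go left; 15 > 6 → go right. Place as right child of 6.
Insert 21: 21 < 34 → go left; 21 > 18 → go right; 21 < 23 → go left. Place as left child of 23.
Insert 54: 54 > 34 → go right; 54 > 48 → go right. Place as right child of 48.
Insert 17: 17 < 34 → go left; 17 < 18 → go left; 17 > 6 → go right; 17 > 15 → go right. Place as right child of 15.

34 18 23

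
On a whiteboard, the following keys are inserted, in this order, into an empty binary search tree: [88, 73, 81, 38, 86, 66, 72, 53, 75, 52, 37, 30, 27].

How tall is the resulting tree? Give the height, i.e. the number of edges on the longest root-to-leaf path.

5

Resulting structure (node: left, right):
  88: L=73, R=–
  73: L=38, R=81
  81: L=75, R=86
  38: L=37, R=66
  86: L=–, R=–
  66: L=53, R=72
  72: L=–, R=–
  53: L=52, R=–
  75: L=–, R=–
  52: L=–, R=–
  37: L=30, R=–
  30: L=27, R=–
  27: L=–, R=–

The deepest node is 52 at depth 5.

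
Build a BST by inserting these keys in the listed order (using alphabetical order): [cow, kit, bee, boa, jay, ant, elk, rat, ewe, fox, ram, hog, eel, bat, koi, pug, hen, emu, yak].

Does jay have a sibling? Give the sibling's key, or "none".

Insert cow: tree is empty, so cow becomes the root.
Insert kit: kit > cow → go right. Place as right child of cow.
Insert bee: bee < cow → go left. Place as left child of cow.
Insert boa: boa < cow → go left; boa > bee → go right. Place as right child of bee.
Insert jay: jay > cow → go right; jay < kit → go left. Place as left child of kit.
Insert ant: ant < cow → go left; ant < bee → go left. Place as left child of bee.
Insert elk: elk > cow → go right; elk < kit → go left; elk < jay → go left. Place as left child of jay.
Insert rat: rat > cow → go right; rat > kit → go right. Place as right child of kit.
Insert ewe: ewe > cow → go right; ewe < kit → go left; ewe < jay → go left; ewe > elk → go right. Place as right child of elk.
Insert fox: fox > cow → go right; fox < kit → go left; fox < jay → go left; fox > elk → go right; fox > ewe → go right. Place as right child of ewe.
Insert ram: ram > cow → go right; ram > kit → go right; ram < rat → go left. Place as left child of rat.
Insert hog: hog > cow → go right; hog < kit → go left; hog < jay → go left; hog > elk → go right; hog > ewe → go right; hog > fox → go right. Place as right child of fox.
Insert eel: eel > cow → go right; eel < kit → go left; eel < jay → go left; eel < elk → go left. Place as left child of elk.
Insert bat: bat < cow → go left; bat < bee → go left; bat > ant → go right. Place as right child of ant.
Insert koi: koi > cow → go right; koi > kit → go right; koi < rat → go left; koi < ram → go left. Place as left child of ram.
Insert pug: pug > cow → go right; pug > kit → go right; pug < rat → go left; pug < ram → go left; pug > koi → go right. Place as right child of koi.
Insert hen: hen > cow → go right; hen < kit → go left; hen < jay → go left; hen > elk → go right; hen > ewe → go right; hen > fox → go right; hen < hog → go left. Place as left child of hog.
Insert emu: emu > cow → go right; emu < kit → go left; emu < jay → go left; emu > elk → go right; emu < ewe → go left. Place as left child of ewe.
Insert yak: yak > cow → go right; yak > kit → go right; yak > rat → go right. Place as right child of rat.

jay's parent is kit; the other child of kit is rat.

rat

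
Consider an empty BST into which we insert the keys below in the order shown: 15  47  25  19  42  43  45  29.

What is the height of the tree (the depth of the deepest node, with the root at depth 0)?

5

Insert 15: tree is empty, so 15 becomes the root.
Insert 47: 47 > 15 → go right. Place as right child of 15.
Insert 25: 25 > 15 → go right; 25 < 47 → go left. Place as left child of 47.
Insert 19: 19 > 15 → go right; 19 < 47 → go left; 19 < 25 → go left. Place as left child of 25.
Insert 42: 42 > 15 → go right; 42 < 47 → go left; 42 > 25 → go right. Place as right child of 25.
Insert 43: 43 > 15 → go right; 43 < 47 → go left; 43 > 25 → go right; 43 > 42 → go right. Place as right child of 42.
Insert 45: 45 > 15 → go right; 45 < 47 → go left; 45 > 25 → go right; 45 > 42 → go right; 45 > 43 → go right. Place as right child of 43.
Insert 29: 29 > 15 → go right; 29 < 47 → go left; 29 > 25 → go right; 29 < 42 → go left. Place as left child of 42.

The deepest node is 45 at depth 5.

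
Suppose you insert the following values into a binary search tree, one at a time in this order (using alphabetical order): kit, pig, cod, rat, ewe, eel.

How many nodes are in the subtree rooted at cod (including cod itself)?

Resulting structure (node: left, right):
  kit: L=cod, R=pig
  pig: L=–, R=rat
  cod: L=–, R=ewe
  rat: L=–, R=–
  ewe: L=eel, R=–
  eel: L=–, R=–

Subtree rooted at cod contains: cod, ewe, eel — 3 nodes.

3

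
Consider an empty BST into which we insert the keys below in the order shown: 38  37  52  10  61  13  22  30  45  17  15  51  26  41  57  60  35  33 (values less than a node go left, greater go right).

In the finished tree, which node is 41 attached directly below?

45

38: root
37: left child of 38 (depth 1)
52: right child of 38 (depth 1)
10: left child of 37 (depth 2)
61: right child of 52 (depth 2)
13: right child of 10 (depth 3)
22: right child of 13 (depth 4)
30: right child of 22 (depth 5)
45: left child of 52 (depth 2)
17: left child of 22 (depth 5)
15: left child of 17 (depth 6)
51: right child of 45 (depth 3)
26: left child of 30 (depth 6)
41: left child of 45 (depth 3)
57: left child of 61 (depth 3)
60: right child of 57 (depth 4)
35: right child of 30 (depth 6)
33: left child of 35 (depth 7)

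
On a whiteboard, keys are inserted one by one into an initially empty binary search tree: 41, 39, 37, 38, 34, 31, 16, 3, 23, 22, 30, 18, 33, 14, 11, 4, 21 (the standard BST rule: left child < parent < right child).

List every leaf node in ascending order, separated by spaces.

4 21 30 33 38

41: root
39: left child of 41 (depth 1)
37: left child of 39 (depth 2)
38: right child of 37 (depth 3)
34: left child of 37 (depth 3)
31: left child of 34 (depth 4)
16: left child of 31 (depth 5)
3: left child of 16 (depth 6)
23: right child of 16 (depth 6)
22: left child of 23 (depth 7)
30: right child of 23 (depth 7)
18: left child of 22 (depth 8)
33: right child of 31 (depth 5)
14: right child of 3 (depth 7)
11: left child of 14 (depth 8)
4: left child of 11 (depth 9)
21: right child of 18 (depth 9)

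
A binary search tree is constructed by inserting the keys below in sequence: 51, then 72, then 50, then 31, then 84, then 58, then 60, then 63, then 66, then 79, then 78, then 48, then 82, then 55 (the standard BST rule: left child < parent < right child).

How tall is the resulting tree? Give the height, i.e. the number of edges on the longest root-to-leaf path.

51: root
72: right child of 51 (depth 1)
50: left child of 51 (depth 1)
31: left child of 50 (depth 2)
84: right child of 72 (depth 2)
58: left child of 72 (depth 2)
60: right child of 58 (depth 3)
63: right child of 60 (depth 4)
66: right child of 63 (depth 5)
79: left child of 84 (depth 3)
78: left child of 79 (depth 4)
48: right child of 31 (depth 3)
82: right child of 79 (depth 4)
55: left child of 58 (depth 3)

The deepest node is 66 at depth 5.

5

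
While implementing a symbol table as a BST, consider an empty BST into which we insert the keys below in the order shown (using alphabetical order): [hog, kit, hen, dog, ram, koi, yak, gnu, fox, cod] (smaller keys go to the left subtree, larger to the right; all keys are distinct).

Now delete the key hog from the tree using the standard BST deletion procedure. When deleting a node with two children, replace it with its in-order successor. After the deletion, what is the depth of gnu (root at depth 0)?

3

hog: root
kit: right child of hog (depth 1)
hen: left child of hog (depth 1)
dog: left child of hen (depth 2)
ram: right child of kit (depth 2)
koi: left child of ram (depth 3)
yak: right child of ram (depth 3)
gnu: right child of dog (depth 3)
fox: left child of gnu (depth 4)
cod: left child of dog (depth 3)

Delete hog (two children — replace with in-order successor).
After deletion, path to gnu: kit → hen → dog → gnu.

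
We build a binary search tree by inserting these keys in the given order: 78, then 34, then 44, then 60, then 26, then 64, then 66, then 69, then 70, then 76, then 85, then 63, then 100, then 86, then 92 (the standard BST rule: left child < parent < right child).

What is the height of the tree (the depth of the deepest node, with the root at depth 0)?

8

78: root
34: left child of 78 (depth 1)
44: right child of 34 (depth 2)
60: right child of 44 (depth 3)
26: left child of 34 (depth 2)
64: right child of 60 (depth 4)
66: right child of 64 (depth 5)
69: right child of 66 (depth 6)
70: right child of 69 (depth 7)
76: right child of 70 (depth 8)
85: right child of 78 (depth 1)
63: left child of 64 (depth 5)
100: right child of 85 (depth 2)
86: left child of 100 (depth 3)
92: right child of 86 (depth 4)

The deepest node is 76 at depth 8.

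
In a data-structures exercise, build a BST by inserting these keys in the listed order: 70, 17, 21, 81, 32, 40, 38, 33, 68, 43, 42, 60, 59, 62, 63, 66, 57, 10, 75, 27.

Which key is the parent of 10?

17

Insert 70: tree is empty, so 70 becomes the root.
Insert 17: 17 < 70 → go left. Place as left child of 70.
Insert 21: 21 < 70 → go left; 21 > 17 → go right. Place as right child of 17.
Insert 81: 81 > 70 → go right. Place as right child of 70.
Insert 32: 32 < 70 → go left; 32 > 17 → go right; 32 > 21 → go right. Place as right child of 21.
Insert 40: 40 < 70 → go left; 40 > 17 → go right; 40 > 21 → go right; 40 > 32 → go right. Place as right child of 32.
Insert 38: 38 < 70 → go left; 38 > 17 → go right; 38 > 21 → go right; 38 > 32 → go right; 38 < 40 → go left. Place as left child of 40.
Insert 33: 33 < 70 → go left; 33 > 17 → go right; 33 > 21 → go right; 33 > 32 → go right; 33 < 40 → go left; 33 < 38 → go left. Place as left child of 38.
Insert 68: 68 < 70 → go left; 68 > 17 → go right; 68 > 21 → go right; 68 > 32 → go right; 68 > 40 → go right. Place as right child of 40.
Insert 43: 43 < 70 → go left; 43 > 17 → go right; 43 > 21 → go right; 43 > 32 → go right; 43 > 40 → go right; 43 < 68 → go left. Place as left child of 68.
Insert 42: 42 < 70 → go left; 42 > 17 → go right; 42 > 21 → go right; 42 > 32 → go right; 42 > 40 → go right; 42 < 68 → go left; 42 < 43 → go left. Place as left child of 43.
Insert 60: 60 < 70 → go left; 60 > 17 → go right; 60 > 21 → go right; 60 > 32 → go right; 60 > 40 → go right; 60 < 68 → go left; 60 > 43 → go right. Place as right child of 43.
Insert 59: 59 < 70 → go left; 59 > 17 → go right; 59 > 21 → go right; 59 > 32 → go right; 59 > 40 → go right; 59 < 68 → go left; 59 > 43 → go right; 59 < 60 → go left. Place as left child of 60.
Insert 62: 62 < 70 → go left; 62 > 17 → go right; 62 > 21 → go right; 62 > 32 → go right; 62 > 40 → go right; 62 < 68 → go left; 62 > 43 → go right; 62 > 60 → go right. Place as right child of 60.
Insert 63: 63 < 70 → go left; 63 > 17 → go right; 63 > 21 → go right; 63 > 32 → go right; 63 > 40 → go right; 63 < 68 → go left; 63 > 43 → go right; 63 > 60 → go right; 63 > 62 → go right. Place as right child of 62.
Insert 66: 66 < 70 → go left; 66 > 17 → go right; 66 > 21 → go right; 66 > 32 → go right; 66 > 40 → go right; 66 < 68 → go left; 66 > 43 → go right; 66 > 60 → go right; 66 > 62 → go right; 66 > 63 → go right. Place as right child of 63.
Insert 57: 57 < 70 → go left; 57 > 17 → go right; 57 > 21 → go right; 57 > 32 → go right; 57 > 40 → go right; 57 < 68 → go left; 57 > 43 → go right; 57 < 60 → go left; 57 < 59 → go left. Place as left child of 59.
Insert 10: 10 < 70 → go left; 10 < 17 → go left. Place as left child of 17.
Insert 75: 75 > 70 → go right; 75 < 81 → go left. Place as left child of 81.
Insert 27: 27 < 70 → go left; 27 > 17 → go right; 27 > 21 → go right; 27 < 32 → go left. Place as left child of 32.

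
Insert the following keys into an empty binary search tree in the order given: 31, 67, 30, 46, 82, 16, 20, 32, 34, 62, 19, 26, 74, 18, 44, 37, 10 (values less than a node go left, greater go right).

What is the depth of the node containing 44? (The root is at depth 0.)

31: root
67: right child of 31 (depth 1)
30: left child of 31 (depth 1)
46: left child of 67 (depth 2)
82: right child of 67 (depth 2)
16: left child of 30 (depth 2)
20: right child of 16 (depth 3)
32: left child of 46 (depth 3)
34: right child of 32 (depth 4)
62: right child of 46 (depth 3)
19: left child of 20 (depth 4)
26: right child of 20 (depth 4)
74: left child of 82 (depth 3)
18: left child of 19 (depth 5)
44: right child of 34 (depth 5)
37: left child of 44 (depth 6)
10: left child of 16 (depth 3)

Path to 44: 31 → 67 → 46 → 32 → 34 → 44, which is 5 edges.

5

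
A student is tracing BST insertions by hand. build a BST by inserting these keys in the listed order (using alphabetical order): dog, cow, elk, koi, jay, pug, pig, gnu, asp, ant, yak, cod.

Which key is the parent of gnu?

jay

Resulting structure (node: left, right):
  dog: L=cow, R=elk
  cow: L=asp, R=–
  elk: L=–, R=koi
  koi: L=jay, R=pug
  jay: L=gnu, R=–
  pug: L=pig, R=yak
  pig: L=–, R=–
  gnu: L=–, R=–
  asp: L=ant, R=cod
  ant: L=–, R=–
  yak: L=–, R=–
  cod: L=–, R=–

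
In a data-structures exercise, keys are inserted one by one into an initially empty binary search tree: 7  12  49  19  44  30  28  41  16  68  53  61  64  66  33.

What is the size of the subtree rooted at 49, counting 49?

13

Insert 7: tree is empty, so 7 becomes the root.
Insert 12: 12 > 7 → go right. Place as right child of 7.
Insert 49: 49 > 7 → go right; 49 > 12 → go right. Place as right child of 12.
Insert 19: 19 > 7 → go right; 19 > 12 → go right; 19 < 49 → go left. Place as left child of 49.
Insert 44: 44 > 7 → go right; 44 > 12 → go right; 44 < 49 → go left; 44 > 19 → go right. Place as right child of 19.
Insert 30: 30 > 7 → go right; 30 > 12 → go right; 30 < 49 → go left; 30 > 19 → go right; 30 < 44 → go left. Place as left child of 44.
Insert 28: 28 > 7 → go right; 28 > 12 → go right; 28 < 49 → go left; 28 > 19 → go right; 28 < 44 → go left; 28 < 30 → go left. Place as left child of 30.
Insert 41: 41 > 7 → go right; 41 > 12 → go right; 41 < 49 → go left; 41 > 19 → go right; 41 < 44 → go left; 41 > 30 → go right. Place as right child of 30.
Insert 16: 16 > 7 → go right; 16 > 12 → go right; 16 < 49 → go left; 16 < 19 → go left. Place as left child of 19.
Insert 68: 68 > 7 → go right; 68 > 12 → go right; 68 > 49 → go right. Place as right child of 49.
Insert 53: 53 > 7 → go right; 53 > 12 → go right; 53 > 49 → go right; 53 < 68 → go left. Place as left child of 68.
Insert 61: 61 > 7 → go right; 61 > 12 → go right; 61 > 49 → go right; 61 < 68 → go left; 61 > 53 → go right. Place as right child of 53.
Insert 64: 64 > 7 → go right; 64 > 12 → go right; 64 > 49 → go right; 64 < 68 → go left; 64 > 53 → go right; 64 > 61 → go right. Place as right child of 61.
Insert 66: 66 > 7 → go right; 66 > 12 → go right; 66 > 49 → go right; 66 < 68 → go left; 66 > 53 → go right; 66 > 61 → go right; 66 > 64 → go right. Place as right child of 64.
Insert 33: 33 > 7 → go right; 33 > 12 → go right; 33 < 49 → go left; 33 > 19 → go right; 33 < 44 → go left; 33 > 30 → go right; 33 < 41 → go left. Place as left child of 41.

Subtree rooted at 49 contains: 49, 19, 16, 44, 30, 28, 41, 33, 68, 53, 61, 64, 66 — 13 nodes.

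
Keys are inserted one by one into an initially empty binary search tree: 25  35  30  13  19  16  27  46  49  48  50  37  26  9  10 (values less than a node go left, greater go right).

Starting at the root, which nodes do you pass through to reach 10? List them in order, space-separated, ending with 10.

25: root
35: right child of 25 (depth 1)
30: left child of 35 (depth 2)
13: left child of 25 (depth 1)
19: right child of 13 (depth 2)
16: left child of 19 (depth 3)
27: left child of 30 (depth 3)
46: right child of 35 (depth 2)
49: right child of 46 (depth 3)
48: left child of 49 (depth 4)
50: right child of 49 (depth 4)
37: left child of 46 (depth 3)
26: left child of 27 (depth 4)
9: left child of 13 (depth 2)
10: right child of 9 (depth 3)

25 13 9 10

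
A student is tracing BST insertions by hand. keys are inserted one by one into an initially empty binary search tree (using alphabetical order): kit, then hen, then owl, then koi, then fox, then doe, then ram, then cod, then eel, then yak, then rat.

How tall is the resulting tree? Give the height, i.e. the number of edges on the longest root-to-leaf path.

4

kit: root
hen: left child of kit (depth 1)
owl: right child of kit (depth 1)
koi: left child of owl (depth 2)
fox: left child of hen (depth 2)
doe: left child of fox (depth 3)
ram: right child of owl (depth 2)
cod: left child of doe (depth 4)
eel: right child of doe (depth 4)
yak: right child of ram (depth 3)
rat: left child of yak (depth 4)

The deepest node is cod at depth 4.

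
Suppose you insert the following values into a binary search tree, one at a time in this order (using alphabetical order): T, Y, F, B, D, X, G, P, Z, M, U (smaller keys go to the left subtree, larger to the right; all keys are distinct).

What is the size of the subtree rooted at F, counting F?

6

T: root
Y: right child of T (depth 1)
F: left child of T (depth 1)
B: left child of F (depth 2)
D: right child of B (depth 3)
X: left child of Y (depth 2)
G: right child of F (depth 2)
P: right child of G (depth 3)
Z: right child of Y (depth 2)
M: left child of P (depth 4)
U: left child of X (depth 3)

Subtree rooted at F contains: F, B, D, G, P, M — 6 nodes.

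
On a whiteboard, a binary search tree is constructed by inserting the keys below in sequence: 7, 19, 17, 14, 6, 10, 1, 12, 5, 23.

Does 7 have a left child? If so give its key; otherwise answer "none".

6

7: root
19: right child of 7 (depth 1)
17: left child of 19 (depth 2)
14: left child of 17 (depth 3)
6: left child of 7 (depth 1)
10: left child of 14 (depth 4)
1: left child of 6 (depth 2)
12: right child of 10 (depth 5)
5: right child of 1 (depth 3)
23: right child of 19 (depth 2)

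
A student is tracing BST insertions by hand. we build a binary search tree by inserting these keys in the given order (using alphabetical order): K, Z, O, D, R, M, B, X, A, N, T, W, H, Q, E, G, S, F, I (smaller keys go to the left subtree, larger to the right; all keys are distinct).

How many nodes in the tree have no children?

K: root
Z: right child of K (depth 1)
O: left child of Z (depth 2)
D: left child of K (depth 1)
R: right child of O (depth 3)
M: left child of O (depth 3)
B: left child of D (depth 2)
X: right child of R (depth 4)
A: left child of B (depth 3)
N: right child of M (depth 4)
T: left child of X (depth 5)
W: right child of T (depth 6)
H: right child of D (depth 2)
Q: left child of R (depth 4)
E: left child of H (depth 3)
G: right child of E (depth 4)
S: left child of T (depth 6)
F: left child of G (depth 5)
I: right child of H (depth 3)

Leaves: A, F, I, N, Q, S, W — 7 in total.

7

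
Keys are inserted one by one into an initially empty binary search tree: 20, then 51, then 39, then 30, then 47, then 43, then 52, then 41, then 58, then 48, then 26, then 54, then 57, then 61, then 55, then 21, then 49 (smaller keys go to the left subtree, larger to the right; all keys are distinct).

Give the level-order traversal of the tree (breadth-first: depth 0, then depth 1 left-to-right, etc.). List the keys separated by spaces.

20: root
51: right child of 20 (depth 1)
39: left child of 51 (depth 2)
30: left child of 39 (depth 3)
47: right child of 39 (depth 3)
43: left child of 47 (depth 4)
52: right child of 51 (depth 2)
41: left child of 43 (depth 5)
58: right child of 52 (depth 3)
48: right child of 47 (depth 4)
26: left child of 30 (depth 4)
54: left child of 58 (depth 4)
57: right child of 54 (depth 5)
61: right child of 58 (depth 4)
55: left child of 57 (depth 6)
21: left child of 26 (depth 5)
49: right child of 48 (depth 5)

20 51 39 52 30 47 58 26 43 48 54 61 21 41 49 57 55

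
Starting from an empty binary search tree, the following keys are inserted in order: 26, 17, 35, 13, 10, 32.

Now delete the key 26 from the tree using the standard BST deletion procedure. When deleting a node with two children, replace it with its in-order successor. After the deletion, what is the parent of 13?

Resulting structure (node: left, right):
  26: L=17, R=35
  17: L=13, R=–
  35: L=32, R=–
  13: L=10, R=–
  10: L=–, R=–
  32: L=–, R=–

Delete 26 (two children — replace with in-order successor).
After deletion, 13's parent is 17.

17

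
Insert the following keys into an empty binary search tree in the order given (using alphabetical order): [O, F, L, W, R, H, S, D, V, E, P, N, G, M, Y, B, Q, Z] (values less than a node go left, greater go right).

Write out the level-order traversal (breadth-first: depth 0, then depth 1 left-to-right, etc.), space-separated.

Insert O: tree is empty, so O becomes the root.
Insert F: F < O → go left. Place as left child of O.
Insert L: L < O → go left; L > F → go right. Place as right child of F.
Insert W: W > O → go right. Place as right child of O.
Insert R: R > O → go right; R < W → go left. Place as left child of W.
Insert H: H < O → go left; H > F → go right; H < L → go left. Place as left child of L.
Insert S: S > O → go right; S < W → go left; S > R → go right. Place as right child of R.
Insert D: D < O → go left; D < F → go left. Place as left child of F.
Insert V: V > O → go right; V < W → go left; V > R → go right; V > S → go right. Place as right child of S.
Insert E: E < O → go left; E < F → go left; E > D → go right. Place as right child of D.
Insert P: P > O → go right; P < W → go left; P < R → go left. Place as left child of R.
Insert N: N < O → go left; N > F → go right; N > L → go right. Place as right child of L.
Insert G: G < O → go left; G > F → go right; G < L → go left; G < H → go left. Place as left child of H.
Insert M: M < O → go left; M > F → go right; M > L → go right; M < N → go left. Place as left child of N.
Insert Y: Y > O → go right; Y > W → go right. Place as right child of W.
Insert B: B < O → go left; B < F → go left; B < D → go left. Place as left child of D.
Insert Q: Q > O → go right; Q < W → go left; Q < R → go left; Q > P → go right. Place as right child of P.
Insert Z: Z > O → go right; Z > W → go right; Z > Y → go right. Place as right child of Y.

O F W D L R Y B E H N P S Z G M Q V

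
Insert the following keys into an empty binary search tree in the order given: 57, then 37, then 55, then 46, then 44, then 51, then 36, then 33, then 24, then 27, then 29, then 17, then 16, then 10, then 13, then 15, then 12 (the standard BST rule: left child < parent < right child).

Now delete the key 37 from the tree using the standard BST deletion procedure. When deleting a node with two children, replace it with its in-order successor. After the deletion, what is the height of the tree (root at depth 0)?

9

Insert 57: tree is empty, so 57 becomes the root.
Insert 37: 37 < 57 → go left. Place as left child of 57.
Insert 55: 55 < 57 → go left; 55 > 37 → go right. Place as right child of 37.
Insert 46: 46 < 57 → go left; 46 > 37 → go right; 46 < 55 → go left. Place as left child of 55.
Insert 44: 44 < 57 → go left; 44 > 37 → go right; 44 < 55 → go left; 44 < 46 → go left. Place as left child of 46.
Insert 51: 51 < 57 → go left; 51 > 37 → go right; 51 < 55 → go left; 51 > 46 → go right. Place as right child of 46.
Insert 36: 36 < 57 → go left; 36 < 37 → go left. Place as left child of 37.
Insert 33: 33 < 57 → go left; 33 < 37 → go left; 33 < 36 → go left. Place as left child of 36.
Insert 24: 24 < 57 → go left; 24 < 37 → go left; 24 < 36 → go left; 24 < 33 → go left. Place as left child of 33.
Insert 27: 27 < 57 → go left; 27 < 37 → go left; 27 < 36 → go left; 27 < 33 → go left; 27 > 24 → go right. Place as right child of 24.
Insert 29: 29 < 57 → go left; 29 < 37 → go left; 29 < 36 → go left; 29 < 33 → go left; 29 > 24 → go right; 29 > 27 → go right. Place as right child of 27.
Insert 17: 17 < 57 → go left; 17 < 37 → go left; 17 < 36 → go left; 17 < 33 → go left; 17 < 24 → go left. Place as left child of 24.
Insert 16: 16 < 57 → go left; 16 < 37 → go left; 16 < 36 → go left; 16 < 33 → go left; 16 < 24 → go left; 16 < 17 → go left. Place as left child of 17.
Insert 10: 10 < 57 → go left; 10 < 37 → go left; 10 < 36 → go left; 10 < 33 → go left; 10 < 24 → go left; 10 < 17 → go left; 10 < 16 → go left. Place as left child of 16.
Insert 13: 13 < 57 → go left; 13 < 37 → go left; 13 < 36 → go left; 13 < 33 → go left; 13 < 24 → go left; 13 < 17 → go left; 13 < 16 → go left; 13 > 10 → go right. Place as right child of 10.
Insert 15: 15 < 57 → go left; 15 < 37 → go left; 15 < 36 → go left; 15 < 33 → go left; 15 < 24 → go left; 15 < 17 → go left; 15 < 16 → go left; 15 > 10 → go right; 15 > 13 → go right. Place as right child of 13.
Insert 12: 12 < 57 → go left; 12 < 37 → go left; 12 < 36 → go left; 12 < 33 → go left; 12 < 24 → go left; 12 < 17 → go left; 12 < 16 → go left; 12 > 10 → go right; 12 < 13 → go left. Place as left child of 13.

Delete 37 (two children — replace with in-order successor).
After deletion, deepest node is 15 at depth 9.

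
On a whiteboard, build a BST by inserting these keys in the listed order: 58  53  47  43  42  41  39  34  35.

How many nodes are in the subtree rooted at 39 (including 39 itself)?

3

Insert 58: tree is empty, so 58 becomes the root.
Insert 53: 53 < 58 → go left. Place as left child of 58.
Insert 47: 47 < 58 → go left; 47 < 53 → go left. Place as left child of 53.
Insert 43: 43 < 58 → go left; 43 < 53 → go left; 43 < 47 → go left. Place as left child of 47.
Insert 42: 42 < 58 → go left; 42 < 53 → go left; 42 < 47 → go left; 42 < 43 → go left. Place as left child of 43.
Insert 41: 41 < 58 → go left; 41 < 53 → go left; 41 < 47 → go left; 41 < 43 → go left; 41 < 42 → go left. Place as left child of 42.
Insert 39: 39 < 58 → go left; 39 < 53 → go left; 39 < 47 → go left; 39 < 43 → go left; 39 < 42 → go left; 39 < 41 → go left. Place as left child of 41.
Insert 34: 34 < 58 → go left; 34 < 53 → go left; 34 < 47 → go left; 34 < 43 → go left; 34 < 42 → go left; 34 < 41 → go left; 34 < 39 → go left. Place as left child of 39.
Insert 35: 35 < 58 → go left; 35 < 53 → go left; 35 < 47 → go left; 35 < 43 → go left; 35 < 42 → go left; 35 < 41 → go left; 35 < 39 → go left; 35 > 34 → go right. Place as right child of 34.

Subtree rooted at 39 contains: 39, 34, 35 — 3 nodes.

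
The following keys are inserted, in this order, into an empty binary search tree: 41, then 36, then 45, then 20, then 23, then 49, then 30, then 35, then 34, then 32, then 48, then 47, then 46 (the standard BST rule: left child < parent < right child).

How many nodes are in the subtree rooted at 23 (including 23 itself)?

41: root
36: left child of 41 (depth 1)
45: right child of 41 (depth 1)
20: left child of 36 (depth 2)
23: right child of 20 (depth 3)
49: right child of 45 (depth 2)
30: right child of 23 (depth 4)
35: right child of 30 (depth 5)
34: left child of 35 (depth 6)
32: left child of 34 (depth 7)
48: left child of 49 (depth 3)
47: left child of 48 (depth 4)
46: left child of 47 (depth 5)

Subtree rooted at 23 contains: 23, 30, 35, 34, 32 — 5 nodes.

5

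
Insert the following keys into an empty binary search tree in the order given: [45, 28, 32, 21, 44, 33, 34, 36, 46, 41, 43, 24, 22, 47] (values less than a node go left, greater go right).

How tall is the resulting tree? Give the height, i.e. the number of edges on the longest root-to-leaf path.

8

45: root
28: left child of 45 (depth 1)
32: right child of 28 (depth 2)
21: left child of 28 (depth 2)
44: right child of 32 (depth 3)
33: left child of 44 (depth 4)
34: right child of 33 (depth 5)
36: right child of 34 (depth 6)
46: right child of 45 (depth 1)
41: right child of 36 (depth 7)
43: right child of 41 (depth 8)
24: right child of 21 (depth 3)
22: left child of 24 (depth 4)
47: right child of 46 (depth 2)

The deepest node is 43 at depth 8.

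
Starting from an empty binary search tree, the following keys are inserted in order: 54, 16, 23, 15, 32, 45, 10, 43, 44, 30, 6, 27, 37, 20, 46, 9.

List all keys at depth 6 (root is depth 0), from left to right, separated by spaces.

37 44

Insert 54: tree is empty, so 54 becomes the root.
Insert 16: 16 < 54 → go left. Place as left child of 54.
Insert 23: 23 < 54 → go left; 23 > 16 → go right. Place as right child of 16.
Insert 15: 15 < 54 → go left; 15 < 16 → go left. Place as left child of 16.
Insert 32: 32 < 54 → go left; 32 > 16 → go right; 32 > 23 → go right. Place as right child of 23.
Insert 45: 45 < 54 → go left; 45 > 16 → go right; 45 > 23 → go right; 45 > 32 → go right. Place as right child of 32.
Insert 10: 10 < 54 → go left; 10 < 16 → go left; 10 < 15 → go left. Place as left child of 15.
Insert 43: 43 < 54 → go left; 43 > 16 → go right; 43 > 23 → go right; 43 > 32 → go right; 43 < 45 → go left. Place as left child of 45.
Insert 44: 44 < 54 → go left; 44 > 16 → go right; 44 > 23 → go right; 44 > 32 → go right; 44 < 45 → go left; 44 > 43 → go right. Place as right child of 43.
Insert 30: 30 < 54 → go left; 30 > 16 → go right; 30 > 23 → go right; 30 < 32 → go left. Place as left child of 32.
Insert 6: 6 < 54 → go left; 6 < 16 → go left; 6 < 15 → go left; 6 < 10 → go left. Place as left child of 10.
Insert 27: 27 < 54 → go left; 27 > 16 → go right; 27 > 23 → go right; 27 < 32 → go left; 27 < 30 → go left. Place as left child of 30.
Insert 37: 37 < 54 → go left; 37 > 16 → go right; 37 > 23 → go right; 37 > 32 → go right; 37 < 45 → go left; 37 < 43 → go left. Place as left child of 43.
Insert 20: 20 < 54 → go left; 20 > 16 → go right; 20 < 23 → go left. Place as left child of 23.
Insert 46: 46 < 54 → go left; 46 > 16 → go right; 46 > 23 → go right; 46 > 32 → go right; 46 > 45 → go right. Place as right child of 45.
Insert 9: 9 < 54 → go left; 9 < 16 → go left; 9 < 15 → go left; 9 < 10 → go left; 9 > 6 → go right. Place as right child of 6.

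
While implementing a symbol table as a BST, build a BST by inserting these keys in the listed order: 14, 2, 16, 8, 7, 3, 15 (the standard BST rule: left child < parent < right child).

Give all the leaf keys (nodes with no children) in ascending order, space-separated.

Insert 14: tree is empty, so 14 becomes the root.
Insert 2: 2 < 14 → go left. Place as left child of 14.
Insert 16: 16 > 14 → go right. Place as right child of 14.
Insert 8: 8 < 14 → go left; 8 > 2 → go right. Place as right child of 2.
Insert 7: 7 < 14 → go left; 7 > 2 → go right; 7 < 8 → go left. Place as left child of 8.
Insert 3: 3 < 14 → go left; 3 > 2 → go right; 3 < 8 → go left; 3 < 7 → go left. Place as left child of 7.
Insert 15: 15 > 14 → go right; 15 < 16 → go left. Place as left child of 16.

3 15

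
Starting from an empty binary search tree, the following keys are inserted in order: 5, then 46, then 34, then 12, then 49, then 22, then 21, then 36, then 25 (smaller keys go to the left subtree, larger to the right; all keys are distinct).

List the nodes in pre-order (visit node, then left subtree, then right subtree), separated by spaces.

5 46 34 12 22 21 25 36 49

Insert 5: tree is empty, so 5 becomes the root.
Insert 46: 46 > 5 → go right. Place as right child of 5.
Insert 34: 34 > 5 → go right; 34 < 46 → go left. Place as left child of 46.
Insert 12: 12 > 5 → go right; 12 < 46 → go left; 12 < 34 → go left. Place as left child of 34.
Insert 49: 49 > 5 → go right; 49 > 46 → go right. Place as right child of 46.
Insert 22: 22 > 5 → go right; 22 < 46 → go left; 22 < 34 → go left; 22 > 12 → go right. Place as right child of 12.
Insert 21: 21 > 5 → go right; 21 < 46 → go left; 21 < 34 → go left; 21 > 12 → go right; 21 < 22 → go left. Place as left child of 22.
Insert 36: 36 > 5 → go right; 36 < 46 → go left; 36 > 34 → go right. Place as right child of 34.
Insert 25: 25 > 5 → go right; 25 < 46 → go left; 25 < 34 → go left; 25 > 12 → go right; 25 > 22 → go right. Place as right child of 22.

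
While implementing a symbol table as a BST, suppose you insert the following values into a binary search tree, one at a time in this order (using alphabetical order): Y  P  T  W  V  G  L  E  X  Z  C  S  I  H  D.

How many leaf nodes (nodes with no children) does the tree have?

Insert Y: tree is empty, so Y becomes the root.
Insert P: P < Y → go left. Place as left child of Y.
Insert T: T < Y → go left; T > P → go right. Place as right child of P.
Insert W: W < Y → go left; W > P → go right; W > T → go right. Place as right child of T.
Insert V: V < Y → go left; V > P → go right; V > T → go right; V < W → go left. Place as left child of W.
Insert G: G < Y → go left; G < P → go left. Place as left child of P.
Insert L: L < Y → go left; L < P → go left; L > G → go right. Place as right child of G.
Insert E: E < Y → go left; E < P → go left; E < G → go left. Place as left child of G.
Insert X: X < Y → go left; X > P → go right; X > T → go right; X > W → go right. Place as right child of W.
Insert Z: Z > Y → go right. Place as right child of Y.
Insert C: C < Y → go left; C < P → go left; C < G → go left; C < E → go left. Place as left child of E.
Insert S: S < Y → go left; S > P → go right; S < T → go left. Place as left child of T.
Insert I: I < Y → go left; I < P → go left; I > G → go right; I < L → go left. Place as left child of L.
Insert H: H < Y → go left; H < P → go left; H > G → go right; H < L → go left; H < I → go left. Place as left child of I.
Insert D: D < Y → go left; D < P → go left; D < G → go left; D < E → go left; D > C → go right. Place as right child of C.

Leaves: D, H, S, V, X, Z — 6 in total.

6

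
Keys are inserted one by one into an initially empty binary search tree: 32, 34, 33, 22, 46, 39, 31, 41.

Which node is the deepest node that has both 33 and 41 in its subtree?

Insert 32: tree is empty, so 32 becomes the root.
Insert 34: 34 > 32 → go right. Place as right child of 32.
Insert 33: 33 > 32 → go right; 33 < 34 → go left. Place as left child of 34.
Insert 22: 22 < 32 → go left. Place as left child of 32.
Insert 46: 46 > 32 → go right; 46 > 34 → go right. Place as right child of 34.
Insert 39: 39 > 32 → go right; 39 > 34 → go right; 39 < 46 → go left. Place as left child of 46.
Insert 31: 31 < 32 → go left; 31 > 22 → go right. Place as right child of 22.
Insert 41: 41 > 32 → go right; 41 > 34 → go right; 41 < 46 → go left; 41 > 39 → go right. Place as right child of 39.

Path to 33: 32 → 34 → 33
Path to 41: 32 → 34 → 46 → 39 → 41
The paths share a prefix ending at 34, then split left and right.

34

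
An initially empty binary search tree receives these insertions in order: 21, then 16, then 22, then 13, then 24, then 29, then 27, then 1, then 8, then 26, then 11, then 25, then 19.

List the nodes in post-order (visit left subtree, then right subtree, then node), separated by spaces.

11 8 1 13 19 16 25 26 27 29 24 22 21

Insert 21: tree is empty, so 21 becomes the root.
Insert 16: 16 < 21 → go left. Place as left child of 21.
Insert 22: 22 > 21 → go right. Place as right child of 21.
Insert 13: 13 < 21 → go left; 13 < 16 → go left. Place as left child of 16.
Insert 24: 24 > 21 → go right; 24 > 22 → go right. Place as right child of 22.
Insert 29: 29 > 21 → go right; 29 > 22 → go right; 29 > 24 → go right. Place as right child of 24.
Insert 27: 27 > 21 → go right; 27 > 22 → go right; 27 > 24 → go right; 27 < 29 → go left. Place as left child of 29.
Insert 1: 1 < 21 → go left; 1 < 16 → go left; 1 < 13 → go left. Place as left child of 13.
Insert 8: 8 < 21 → go left; 8 < 16 → go left; 8 < 13 → go left; 8 > 1 → go right. Place as right child of 1.
Insert 26: 26 > 21 → go right; 26 > 22 → go right; 26 > 24 → go right; 26 < 29 → go left; 26 < 27 → go left. Place as left child of 27.
Insert 11: 11 < 21 → go left; 11 < 16 → go left; 11 < 13 → go left; 11 > 1 → go right; 11 > 8 → go right. Place as right child of 8.
Insert 25: 25 > 21 → go right; 25 > 22 → go right; 25 > 24 → go right; 25 < 29 → go left; 25 < 27 → go left; 25 < 26 → go left. Place as left child of 26.
Insert 19: 19 < 21 → go left; 19 > 16 → go right. Place as right child of 16.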